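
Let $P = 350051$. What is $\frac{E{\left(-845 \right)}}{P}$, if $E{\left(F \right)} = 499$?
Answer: $\frac{499}{350051} \approx 0.0014255$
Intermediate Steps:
$\frac{E{\left(-845 \right)}}{P} = \frac{499}{350051}$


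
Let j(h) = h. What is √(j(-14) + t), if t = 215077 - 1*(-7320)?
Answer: √222383 ≈ 471.58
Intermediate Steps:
t = 222397 (t = 215077 + 7320 = 222397)
√(j(-14) + t) = √(-14 + 222397) = √222383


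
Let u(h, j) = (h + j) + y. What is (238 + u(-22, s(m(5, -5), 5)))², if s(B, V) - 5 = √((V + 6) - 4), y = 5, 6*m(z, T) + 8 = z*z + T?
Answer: (226 + √7)² ≈ 52279.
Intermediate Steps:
m(z, T) = -4/3 + T/6 + z²/6 (m(z, T) = -4/3 + (z*z + T)/6 = -4/3 + (z² + T)/6 = -4/3 + (T + z²)/6 = -4/3 + (T/6 + z²/6) = -4/3 + T/6 + z²/6)
s(B, V) = 5 + √(2 + V) (s(B, V) = 5 + √((V + 6) - 4) = 5 + √((6 + V) - 4) = 5 + √(2 + V))
u(h, j) = 5 + h + j (u(h, j) = (h + j) + 5 = 5 + h + j)
(238 + u(-22, s(m(5, -5), 5)))² = (238 + (5 - 22 + (5 + √(2 + 5))))² = (238 + (5 - 22 + (5 + √7)))² = (238 + (-12 + √7))² = (226 + √7)²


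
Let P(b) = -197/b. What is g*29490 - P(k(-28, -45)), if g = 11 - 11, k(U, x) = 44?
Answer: 197/44 ≈ 4.4773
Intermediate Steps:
g = 0
g*29490 - P(k(-28, -45)) = 0*29490 - (-197)/44 = 0 - (-197)/44 = 0 - 1*(-197/44) = 0 + 197/44 = 197/44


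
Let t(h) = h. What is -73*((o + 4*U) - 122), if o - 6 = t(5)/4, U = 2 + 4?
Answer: 26499/4 ≈ 6624.8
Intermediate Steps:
U = 6
o = 29/4 (o = 6 + 5/4 = 29/4 ≈ 7.2500)
-73*((o + 4*U) - 122) = -73*((29/4 + 4*6) - 122) = -73*((29/4 + 24) - 122) = -73*(125/4 - 122) = -73*(-363/4) = 26499/4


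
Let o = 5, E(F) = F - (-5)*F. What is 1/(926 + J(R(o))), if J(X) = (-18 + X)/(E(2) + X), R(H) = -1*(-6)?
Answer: 3/2776 ≈ 0.0010807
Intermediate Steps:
E(F) = 6*F (E(F) = F + 5*F = 6*F)
R(H) = 6
J(X) = (-18 + X)/(12 + X) (J(X) = (-18 + X)/(6*2 + X) = (-18 + X)/(12 + X))
1/(926 + J(R(o))) = 1/(926 + (-18 + 6)/(12 + 6)) = 1/(926 - 12/18) = 1/(926 + (1/18)*(-12)) = 1/(926 - 2/3) = 1/(2776/3) = 3/2776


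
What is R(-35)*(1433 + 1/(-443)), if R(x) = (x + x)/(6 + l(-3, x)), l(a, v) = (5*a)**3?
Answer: 14812420/497489 ≈ 29.774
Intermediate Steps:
l(a, v) = 125*a**3
R(x) = -2*x/3369 (R(x) = (x + x)/(6 + 125*(-3)**3) = (2*x)/(6 + 125*(-27)) = (2*x)/(6 - 3375) = (2*x)/(-3369) = (2*x)*(-1/3369) = -2*x/3369)
R(-35)*(1433 + 1/(-443)) = (-2/3369*(-35))*(1433 + 1/(-443)) = 70*(1433 - 1/443)/3369 = (70/3369)*(634818/443) = 14812420/497489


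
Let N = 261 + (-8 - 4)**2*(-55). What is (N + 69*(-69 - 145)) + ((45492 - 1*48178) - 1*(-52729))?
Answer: 27618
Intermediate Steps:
N = -7659 (N = 261 + (-12)**2*(-55) = 261 + 144*(-55) = 261 - 7920 = -7659)
(N + 69*(-69 - 145)) + ((45492 - 1*48178) - 1*(-52729)) = (-7659 + 69*(-69 - 145)) + ((45492 - 1*48178) - 1*(-52729)) = (-7659 + 69*(-214)) + ((45492 - 48178) + 52729) = (-7659 - 14766) + (-2686 + 52729) = -22425 + 50043 = 27618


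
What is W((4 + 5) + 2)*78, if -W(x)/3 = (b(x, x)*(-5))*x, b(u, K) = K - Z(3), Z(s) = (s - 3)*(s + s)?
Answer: 141570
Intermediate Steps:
Z(s) = 2*s*(-3 + s) (Z(s) = (-3 + s)*(2*s) = 2*s*(-3 + s))
b(u, K) = K (b(u, K) = K - 2*3*(-3 + 3) = K - 2*3*0 = K - 1*0 = K + 0 = K)
W(x) = 15*x² (W(x) = -3*x*(-5)*x = -3*(-5*x)*x = -(-15)*x² = 15*x²)
W((4 + 5) + 2)*78 = (15*((4 + 5) + 2)²)*78 = (15*(9 + 2)²)*78 = (15*11²)*78 = (15*121)*78 = 1815*78 = 141570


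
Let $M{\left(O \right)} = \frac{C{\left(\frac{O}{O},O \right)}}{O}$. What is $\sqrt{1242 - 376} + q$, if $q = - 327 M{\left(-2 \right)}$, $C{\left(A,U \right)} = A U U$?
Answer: $654 + \sqrt{866} \approx 683.43$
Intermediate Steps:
$C{\left(A,U \right)} = A U^{2}$
$M{\left(O \right)} = O$ ($M{\left(O \right)} = \frac{\frac{O}{O} O^{2}}{O} = \frac{1 O^{2}}{O} = \frac{O^{2}}{O} = O$)
$q = 654$ ($q = \left(-327\right) \left(-2\right) = 654$)
$\sqrt{1242 - 376} + q = \sqrt{1242 - 376} + 654 = \sqrt{866} + 654 = 654 + \sqrt{866}$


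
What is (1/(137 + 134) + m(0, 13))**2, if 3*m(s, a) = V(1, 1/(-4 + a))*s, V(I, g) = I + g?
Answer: 1/73441 ≈ 1.3616e-5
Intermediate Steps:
m(s, a) = s*(1 + 1/(-4 + a))/3 (m(s, a) = ((1 + 1/(-4 + a))*s)/3 = (s*(1 + 1/(-4 + a)))/3 = s*(1 + 1/(-4 + a))/3)
(1/(137 + 134) + m(0, 13))**2 = (1/(137 + 134) + (1/3)*0*(-3 + 13)/(-4 + 13))**2 = (1/271 + (1/3)*0*10/9)**2 = (1/271 + (1/3)*0*(1/9)*10)**2 = (1/271 + 0)**2 = (1/271)**2 = 1/73441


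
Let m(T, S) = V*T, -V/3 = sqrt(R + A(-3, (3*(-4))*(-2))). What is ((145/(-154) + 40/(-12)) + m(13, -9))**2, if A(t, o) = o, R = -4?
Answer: 6496867105/213444 + 51350*sqrt(5)/77 ≈ 31929.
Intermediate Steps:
V = -6*sqrt(5) (V = -3*sqrt(-4 + (3*(-4))*(-2)) = -3*sqrt(-4 - 12*(-2)) = -3*sqrt(-4 + 24) = -6*sqrt(5) ≈ -13.416)
m(T, S) = -6*T*sqrt(5) (m(T, S) = (-6*sqrt(5))*T = -6*T*sqrt(5))
((145/(-154) + 40/(-12)) + m(13, -9))**2 = ((145/(-154) + 40/(-12)) - 6*13*sqrt(5))**2 = ((145*(-1/154) + 40*(-1/12)) - 78*sqrt(5))**2 = ((-145/154 - 10/3) - 78*sqrt(5))**2 = (-1975/462 - 78*sqrt(5))**2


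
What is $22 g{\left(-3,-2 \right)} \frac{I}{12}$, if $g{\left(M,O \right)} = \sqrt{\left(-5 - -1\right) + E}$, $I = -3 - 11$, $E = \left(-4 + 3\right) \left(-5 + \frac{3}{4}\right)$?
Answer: $- \frac{77}{6} \approx -12.833$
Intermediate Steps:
$E = \frac{17}{4}$ ($E = - (-5 + 3 \cdot \frac{1}{4}) = - (-5 + \frac{3}{4}) = \left(-1\right) \left(- \frac{17}{4}\right) = \frac{17}{4} \approx 4.25$)
$I = -14$ ($I = -3 - 11 = -14$)
$g{\left(M,O \right)} = \frac{1}{2}$ ($g{\left(M,O \right)} = \sqrt{\left(-5 - -1\right) + \frac{17}{4}} = \sqrt{\left(-5 + 1\right) + \frac{17}{4}} = \sqrt{-4 + \frac{17}{4}} = \sqrt{\frac{1}{4}} = \frac{1}{2}$)
$22 g{\left(-3,-2 \right)} \frac{I}{12} = 22 \cdot \frac{1}{2} \left(- \frac{14}{12}\right) = 11 \left(\left(-14\right) \frac{1}{12}\right) = 11 \left(- \frac{7}{6}\right) = - \frac{77}{6}$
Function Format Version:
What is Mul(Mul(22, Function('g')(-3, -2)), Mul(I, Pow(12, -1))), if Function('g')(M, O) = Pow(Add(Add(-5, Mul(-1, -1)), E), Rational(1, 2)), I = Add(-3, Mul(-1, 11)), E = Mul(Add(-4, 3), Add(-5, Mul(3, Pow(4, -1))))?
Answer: Rational(-77, 6) ≈ -12.833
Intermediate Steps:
E = Rational(17, 4) (E = Mul(-1, Add(-5, Mul(3, Rational(1, 4)))) = Mul(-1, Add(-5, Rational(3, 4))) = Mul(-1, Rational(-17, 4)) = Rational(17, 4) ≈ 4.2500)
I = -14 (I = Add(-3, -11) = -14)
Function('g')(M, O) = Rational(1, 2) (Function('g')(M, O) = Pow(Add(Add(-5, Mul(-1, -1)), Rational(17, 4)), Rational(1, 2)) = Pow(Add(Add(-5, 1), Rational(17, 4)), Rational(1, 2)) = Pow(Add(-4, Rational(17, 4)), Rational(1, 2)) = Pow(Rational(1, 4), Rational(1, 2)) = Rational(1, 2))
Mul(Mul(22, Function('g')(-3, -2)), Mul(I, Pow(12, -1))) = Mul(Mul(22, Rational(1, 2)), Mul(-14, Pow(12, -1))) = Mul(11, Mul(-14, Rational(1, 12))) = Mul(11, Rational(-7, 6)) = Rational(-77, 6)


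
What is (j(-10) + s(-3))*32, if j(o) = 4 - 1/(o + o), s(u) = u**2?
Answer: 2088/5 ≈ 417.60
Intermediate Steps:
j(o) = 4 - 1/(2*o)
(j(-10) + s(-3))*32 = ((4 - 1/2/(-10)) + (-3)**2)*32 = ((4 - 1/2*(-1/10)) + 9)*32 = ((4 + 1/20) + 9)*32 = (81/20 + 9)*32 = (261/20)*32 = 2088/5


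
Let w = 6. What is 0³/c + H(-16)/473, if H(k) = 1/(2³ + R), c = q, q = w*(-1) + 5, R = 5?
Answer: 1/6149 ≈ 0.00016263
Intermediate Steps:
q = -1 (q = 6*(-1) + 5 = -6 + 5 = -1)
c = -1
H(k) = 1/13 (H(k) = 1/(2³ + 5) = 1/(8 + 5) = 1/13)
0³/c + H(-16)/473 = 0³/(-1) + (1/13)/473 = 0*(-1) + (1/13)*(1/473) = 0 + 1/6149 = 1/6149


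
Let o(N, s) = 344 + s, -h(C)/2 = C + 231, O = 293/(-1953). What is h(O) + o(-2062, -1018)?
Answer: -2218022/1953 ≈ -1135.7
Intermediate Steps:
O = -293/1953 (O = 293*(-1/1953) = -293/1953 ≈ -0.15003)
h(C) = -462 - 2*C (h(C) = -2*(C + 231) = -2*(231 + C) = -462 - 2*C)
h(O) + o(-2062, -1018) = (-462 - 2*(-293/1953)) + (344 - 1018) = (-462 + 586/1953) - 674 = -901700/1953 - 674 = -2218022/1953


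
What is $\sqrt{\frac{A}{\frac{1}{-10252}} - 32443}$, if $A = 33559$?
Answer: $i \sqrt{344079311} \approx 18549.0 i$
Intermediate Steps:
$\sqrt{\frac{A}{\frac{1}{-10252}} - 32443} = \sqrt{\frac{33559}{\frac{1}{-10252}} - 32443} = \sqrt{\frac{33559}{- \frac{1}{10252}} - 32443} = \sqrt{33559 \left(-10252\right) - 32443} = \sqrt{-344046868 - 32443} = \sqrt{-344079311} = i \sqrt{344079311}$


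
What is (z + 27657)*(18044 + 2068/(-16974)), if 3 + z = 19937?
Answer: 7288009308854/8487 ≈ 8.5873e+8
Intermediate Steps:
z = 19934 (z = -3 + 19937 = 19934)
(z + 27657)*(18044 + 2068/(-16974)) = (19934 + 27657)*(18044 + 2068/(-16974)) = 47591*(18044 + 2068*(-1/16974)) = 47591*(18044 - 1034/8487) = 47591*(153138394/8487) = 7288009308854/8487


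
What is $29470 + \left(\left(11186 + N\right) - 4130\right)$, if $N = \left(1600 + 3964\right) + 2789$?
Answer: $44879$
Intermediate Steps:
$N = 8353$ ($N = 5564 + 2789 = 8353$)
$29470 + \left(\left(11186 + N\right) - 4130\right) = 29470 + \left(\left(11186 + 8353\right) - 4130\right) = 29470 + \left(19539 - 4130\right) = 29470 + 15409 = 44879$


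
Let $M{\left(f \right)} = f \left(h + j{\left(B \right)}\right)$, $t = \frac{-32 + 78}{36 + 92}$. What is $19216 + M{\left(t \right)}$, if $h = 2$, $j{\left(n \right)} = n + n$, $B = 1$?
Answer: $\frac{307479}{16} \approx 19217.0$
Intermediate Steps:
$j{\left(n \right)} = 2 n$
$t = \frac{23}{64}$ ($t = \frac{46}{128} = 46 \cdot \frac{1}{128} = \frac{23}{64} \approx 0.35938$)
$M{\left(f \right)} = 4 f$ ($M{\left(f \right)} = f \left(2 + 2 \cdot 1\right) = f \left(2 + 2\right) = f 4 = 4 f$)
$19216 + M{\left(t \right)} = 19216 + 4 \cdot \frac{23}{64} = 19216 + \frac{23}{16} = \frac{307479}{16}$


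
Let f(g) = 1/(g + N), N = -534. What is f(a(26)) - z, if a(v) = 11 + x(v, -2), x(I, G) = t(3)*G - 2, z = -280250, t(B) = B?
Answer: 148812749/531 ≈ 2.8025e+5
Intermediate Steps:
x(I, G) = -2 + 3*G (x(I, G) = 3*G - 2 = -2 + 3*G)
a(v) = 3 (a(v) = 11 + (-2 + 3*(-2)) = 11 + (-2 - 6) = 11 - 8 = 3)
f(g) = 1/(-534 + g) (f(g) = 1/(g - 534) = 1/(-534 + g))
f(a(26)) - z = 1/(-534 + 3) - 1*(-280250) = 1/(-531) + 280250 = -1/531 + 280250 = 148812749/531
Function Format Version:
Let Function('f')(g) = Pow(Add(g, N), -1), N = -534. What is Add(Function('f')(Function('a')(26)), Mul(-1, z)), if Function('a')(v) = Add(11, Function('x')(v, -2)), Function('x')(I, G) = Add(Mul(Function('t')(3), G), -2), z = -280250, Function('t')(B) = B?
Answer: Rational(148812749, 531) ≈ 2.8025e+5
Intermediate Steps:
Function('x')(I, G) = Add(-2, Mul(3, G)) (Function('x')(I, G) = Add(Mul(3, G), -2) = Add(-2, Mul(3, G)))
Function('a')(v) = 3 (Function('a')(v) = Add(11, Add(-2, Mul(3, -2))) = Add(11, Add(-2, -6)) = Add(11, -8) = 3)
Function('f')(g) = Pow(Add(-534, g), -1) (Function('f')(g) = Pow(Add(g, -534), -1) = Pow(Add(-534, g), -1))
Add(Function('f')(Function('a')(26)), Mul(-1, z)) = Add(Pow(Add(-534, 3), -1), Mul(-1, -280250)) = Add(Pow(-531, -1), 280250) = Add(Rational(-1, 531), 280250) = Rational(148812749, 531)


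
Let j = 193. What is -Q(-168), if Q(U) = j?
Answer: -193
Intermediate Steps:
Q(U) = 193
-Q(-168) = -1*193 = -193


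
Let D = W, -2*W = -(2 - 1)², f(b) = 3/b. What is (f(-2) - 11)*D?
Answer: -25/4 ≈ -6.2500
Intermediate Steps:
W = ½ (W = -(-1)*(2 - 1)²/2 = -(-1)*1²/2 = -(-1)/2 = -½*(-1) = ½ ≈ 0.50000)
D = ½ ≈ 0.50000
(f(-2) - 11)*D = (3/(-2) - 11)*(½) = (3*(-½) - 11)*(½) = (-3/2 - 11)*(½) = -25/2*½ = -25/4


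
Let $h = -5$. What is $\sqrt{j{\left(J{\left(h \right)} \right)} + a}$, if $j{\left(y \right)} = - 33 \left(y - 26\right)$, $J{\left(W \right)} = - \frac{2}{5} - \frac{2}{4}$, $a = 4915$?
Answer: $\frac{\sqrt{580270}}{10} \approx 76.175$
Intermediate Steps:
$J{\left(W \right)} = - \frac{9}{10}$ ($J{\left(W \right)} = \left(-2\right) \frac{1}{5} - \frac{1}{2} = - \frac{2}{5} - \frac{1}{2} = - \frac{9}{10}$)
$j{\left(y \right)} = 858 - 33 y$ ($j{\left(y \right)} = - 33 \left(-26 + y\right) = 858 - 33 y$)
$\sqrt{j{\left(J{\left(h \right)} \right)} + a} = \sqrt{\left(858 - - \frac{297}{10}\right) + 4915} = \sqrt{\left(858 + \frac{297}{10}\right) + 4915} = \sqrt{\frac{8877}{10} + 4915} = \sqrt{\frac{58027}{10}} = \frac{\sqrt{580270}}{10}$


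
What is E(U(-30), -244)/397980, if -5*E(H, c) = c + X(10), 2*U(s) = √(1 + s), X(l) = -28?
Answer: 68/497475 ≈ 0.00013669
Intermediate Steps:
U(s) = √(1 + s)/2
E(H, c) = 28/5 - c/5 (E(H, c) = -(c - 28)/5 = -(-28 + c)/5 = 28/5 - c/5)
E(U(-30), -244)/397980 = (28/5 - ⅕*(-244))/397980 = (28/5 + 244/5)*(1/397980) = (272/5)*(1/397980) = 68/497475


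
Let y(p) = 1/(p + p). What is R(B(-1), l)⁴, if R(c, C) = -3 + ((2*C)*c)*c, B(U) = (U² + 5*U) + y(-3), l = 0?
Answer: 81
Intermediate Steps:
y(p) = 1/(2*p)
B(U) = -⅙ + U² + 5*U (B(U) = (U² + 5*U) + (½)/(-3) = (U² + 5*U) + (½)*(-⅓) = (U² + 5*U) - ⅙ = -⅙ + U² + 5*U)
R(c, C) = -3 + 2*C*c² (R(c, C) = -3 + (2*C*c)*c = -3 + 2*C*c²)
R(B(-1), l)⁴ = (-3 + 2*0*(-⅙ + (-1)² + 5*(-1))²)⁴ = (-3 + 2*0*(-⅙ + 1 - 5)²)⁴ = (-3 + 2*0*(-25/6)²)⁴ = (-3 + 2*0*(625/36))⁴ = (-3 + 0)⁴ = (-3)⁴ = 81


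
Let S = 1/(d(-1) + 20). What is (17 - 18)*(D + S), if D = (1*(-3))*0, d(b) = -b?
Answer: -1/21 ≈ -0.047619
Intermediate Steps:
D = 0 (D = -3*0 = 0)
S = 1/21 (S = 1/(-1*(-1) + 20) = 1/(1 + 20) = 1/21 ≈ 0.047619)
(17 - 18)*(D + S) = (17 - 18)*(0 + 1/21) = -1*1/21 = -1/21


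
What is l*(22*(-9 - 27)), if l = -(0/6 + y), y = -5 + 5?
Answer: 0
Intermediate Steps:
y = 0
l = 0 (l = -(0/6 + 0) = -(0*(⅙) + 0) = -(0 + 0) = -1*0 = 0)
l*(22*(-9 - 27)) = 0*(22*(-9 - 27)) = 0*(22*(-36)) = 0*(-792) = 0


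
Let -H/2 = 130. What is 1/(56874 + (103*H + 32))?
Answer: 1/30126 ≈ 3.3194e-5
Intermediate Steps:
H = -260 (H = -2*130 = -260)
1/(56874 + (103*H + 32)) = 1/(56874 + (103*(-260) + 32)) = 1/(56874 + (-26780 + 32)) = 1/(56874 - 26748) = 1/30126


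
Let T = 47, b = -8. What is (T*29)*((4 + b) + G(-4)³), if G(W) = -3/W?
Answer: -312127/64 ≈ -4877.0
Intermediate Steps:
(T*29)*((4 + b) + G(-4)³) = (47*29)*((4 - 8) + (-3/(-4))³) = 1363*(-4 + (-3*(-¼))³) = 1363*(-4 + (¾)³) = 1363*(-4 + 27/64) = 1363*(-229/64) = -312127/64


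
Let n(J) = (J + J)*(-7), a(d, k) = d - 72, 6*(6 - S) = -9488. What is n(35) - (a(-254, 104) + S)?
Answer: -5254/3 ≈ -1751.3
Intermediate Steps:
S = 4762/3 (S = 6 - ⅙*(-9488) = 6 + 4744/3 = 4762/3 ≈ 1587.3)
a(d, k) = -72 + d
n(J) = -14*J (n(J) = (2*J)*(-7) = -14*J)
n(35) - (a(-254, 104) + S) = -14*35 - ((-72 - 254) + 4762/3) = -490 - (-326 + 4762/3) = -490 - 1*3784/3 = -490 - 3784/3 = -5254/3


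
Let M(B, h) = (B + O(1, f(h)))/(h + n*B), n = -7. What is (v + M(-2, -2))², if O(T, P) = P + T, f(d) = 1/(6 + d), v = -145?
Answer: 5387041/256 ≈ 21043.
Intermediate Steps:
M(B, h) = (1 + B + 1/(6 + h))/(h - 7*B) (M(B, h) = (B + (1/(6 + h) + 1))/(h - 7*B) = (B + (1 + 1/(6 + h)))/(h - 7*B) = (1 + B + 1/(6 + h))/(h - 7*B))
(v + M(-2, -2))² = (-145 + (7 - 2 - 2*(6 - 2))/((6 - 2)*(-2 - 7*(-2))))² = (-145 + (7 - 2 - 2*4)/(4*(-2 + 14)))² = (-145 + (¼)*(7 - 2 - 8)/12)² = (-145 + (¼)*(1/12)*(-3))² = (-145 - 1/16)² = (-2321/16)² = 5387041/256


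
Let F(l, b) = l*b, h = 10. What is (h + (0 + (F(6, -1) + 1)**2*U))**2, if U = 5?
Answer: 18225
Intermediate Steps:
F(l, b) = b*l
(h + (0 + (F(6, -1) + 1)**2*U))**2 = (10 + (0 + (-1*6 + 1)**2*5))**2 = (10 + (0 + (-6 + 1)**2*5))**2 = (10 + (0 + (-5)**2*5))**2 = (10 + (0 + 25*5))**2 = (10 + (0 + 125))**2 = (10 + 125)**2 = 135**2 = 18225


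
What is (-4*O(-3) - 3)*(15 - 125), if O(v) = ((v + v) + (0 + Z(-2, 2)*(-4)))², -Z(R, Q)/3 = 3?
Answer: 396330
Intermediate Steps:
Z(R, Q) = -9 (Z(R, Q) = -3*3 = -9)
O(v) = (36 + 2*v)² (O(v) = ((v + v) + (0 - 9*(-4)))² = (2*v + (0 + 36))² = (2*v + 36)² = (36 + 2*v)²)
(-4*O(-3) - 3)*(15 - 125) = (-16*(18 - 3)² - 3)*(15 - 125) = (-16*15² - 3)*(-110) = (-16*225 - 3)*(-110) = (-4*900 - 3)*(-110) = (-3600 - 3)*(-110) = -3603*(-110) = 396330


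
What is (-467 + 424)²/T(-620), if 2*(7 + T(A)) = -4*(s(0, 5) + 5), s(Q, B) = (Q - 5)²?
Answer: -1849/67 ≈ -27.597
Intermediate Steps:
s(Q, B) = (-5 + Q)²
T(A) = -67 (T(A) = -7 + (-4*((-5 + 0)² + 5))/2 = -7 + (-4*((-5)² + 5))/2 = -7 + (-4*(25 + 5))/2 = -7 + (-4*30)/2 = -7 + (½)*(-120) = -7 - 60 = -67)
(-467 + 424)²/T(-620) = (-467 + 424)²/(-67) = (-43)²*(-1/67) = 1849*(-1/67) = -1849/67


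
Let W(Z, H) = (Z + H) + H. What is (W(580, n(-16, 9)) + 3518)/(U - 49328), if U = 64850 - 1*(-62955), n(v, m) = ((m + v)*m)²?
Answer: 4012/26159 ≈ 0.15337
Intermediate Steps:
n(v, m) = m²*(m + v)² (n(v, m) = (m*(m + v))² = m²*(m + v)²)
U = 127805 (U = 64850 + 62955 = 127805)
W(Z, H) = Z + 2*H (W(Z, H) = (H + Z) + H = Z + 2*H)
(W(580, n(-16, 9)) + 3518)/(U - 49328) = ((580 + 2*(9²*(9 - 16)²)) + 3518)/(127805 - 49328) = ((580 + 2*(81*(-7)²)) + 3518)/78477 = ((580 + 2*(81*49)) + 3518)*(1/78477) = ((580 + 2*3969) + 3518)*(1/78477) = ((580 + 7938) + 3518)*(1/78477) = (8518 + 3518)*(1/78477) = 12036*(1/78477) = 4012/26159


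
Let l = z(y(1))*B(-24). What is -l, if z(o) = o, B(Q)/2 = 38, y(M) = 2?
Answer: -152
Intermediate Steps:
B(Q) = 76 (B(Q) = 2*38 = 76)
l = 152 (l = 2*76 = 152)
-l = -1*152 = -152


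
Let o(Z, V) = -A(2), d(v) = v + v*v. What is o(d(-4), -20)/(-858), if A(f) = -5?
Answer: -5/858 ≈ -0.0058275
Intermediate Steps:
d(v) = v + v²
o(Z, V) = 5 (o(Z, V) = -1*(-5) = 5)
o(d(-4), -20)/(-858) = 5/(-858) = 5*(-1/858) = -5/858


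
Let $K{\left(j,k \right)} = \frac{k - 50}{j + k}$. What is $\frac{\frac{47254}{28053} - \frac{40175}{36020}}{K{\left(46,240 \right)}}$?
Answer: $\frac{16446710423}{19198912140} \approx 0.85665$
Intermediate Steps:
$K{\left(j,k \right)} = \frac{-50 + k}{j + k}$
$\frac{\frac{47254}{28053} - \frac{40175}{36020}}{K{\left(46,240 \right)}} = \frac{\frac{47254}{28053} - \frac{40175}{36020}}{\frac{1}{46 + 240} \left(-50 + 240\right)} = \frac{47254 \cdot \frac{1}{28053} - \frac{8035}{7204}}{\frac{1}{286} \cdot 190} = \frac{\frac{47254}{28053} - \frac{8035}{7204}}{\frac{1}{286} \cdot 190} = \frac{115011961}{202093812 \cdot \frac{95}{143}} = \frac{115011961}{202093812} \cdot \frac{143}{95} = \frac{16446710423}{19198912140}$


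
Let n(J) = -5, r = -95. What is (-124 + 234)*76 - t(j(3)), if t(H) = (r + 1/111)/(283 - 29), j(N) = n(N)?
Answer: 117856192/14097 ≈ 8360.4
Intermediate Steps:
j(N) = -5
t(H) = -5272/14097 (t(H) = (-95 + 1/111)/(283 - 29) = (-95 + 1/111)/254 = -10544/111*1/254 = -5272/14097)
(-124 + 234)*76 - t(j(3)) = (-124 + 234)*76 - 1*(-5272/14097) = 110*76 + 5272/14097 = 8360 + 5272/14097 = 117856192/14097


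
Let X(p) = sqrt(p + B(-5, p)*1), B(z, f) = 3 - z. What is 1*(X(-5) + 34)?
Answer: 34 + sqrt(3) ≈ 35.732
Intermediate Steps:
X(p) = sqrt(8 + p) (X(p) = sqrt(p + (3 - 1*(-5))*1) = sqrt(p + (3 + 5)*1) = sqrt(p + 8*1) = sqrt(p + 8) = sqrt(8 + p))
1*(X(-5) + 34) = 1*(sqrt(8 - 5) + 34) = 1*(sqrt(3) + 34) = 1*(34 + sqrt(3)) = 34 + sqrt(3)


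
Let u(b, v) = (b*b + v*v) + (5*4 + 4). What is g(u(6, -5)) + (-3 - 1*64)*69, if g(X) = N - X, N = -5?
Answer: -4713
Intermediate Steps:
u(b, v) = 24 + b² + v² (u(b, v) = (b² + v²) + (20 + 4) = (b² + v²) + 24 = 24 + b² + v²)
g(X) = -5 - X
g(u(6, -5)) + (-3 - 1*64)*69 = (-5 - (24 + 6² + (-5)²)) + (-3 - 1*64)*69 = (-5 - (24 + 36 + 25)) + (-3 - 64)*69 = (-5 - 1*85) - 67*69 = (-5 - 85) - 4623 = -90 - 4623 = -4713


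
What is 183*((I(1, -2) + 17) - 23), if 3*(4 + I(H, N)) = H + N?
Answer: -1891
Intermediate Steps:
I(H, N) = -4 + H/3 + N/3 (I(H, N) = -4 + (H + N)/3 = -4 + (H/3 + N/3) = -4 + H/3 + N/3)
183*((I(1, -2) + 17) - 23) = 183*(((-4 + (1/3)*1 + (1/3)*(-2)) + 17) - 23) = 183*(((-4 + 1/3 - 2/3) + 17) - 23) = 183*((-13/3 + 17) - 23) = 183*(38/3 - 23) = 183*(-31/3) = -1891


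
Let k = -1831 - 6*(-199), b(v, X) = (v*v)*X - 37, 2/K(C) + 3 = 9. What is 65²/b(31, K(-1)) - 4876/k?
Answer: 488743/21658 ≈ 22.566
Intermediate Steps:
K(C) = ⅓ (K(C) = 2/(-3 + 9) = 2/6 = 2*(⅙) = ⅓)
b(v, X) = -37 + X*v² (b(v, X) = v²*X - 37 = X*v² - 37 = -37 + X*v²)
k = -637 (k = -1831 - 1*(-1194) = -1831 + 1194 = -637)
65²/b(31, K(-1)) - 4876/k = 65²/(-37 + (⅓)*31²) - 4876/(-637) = 4225/(-37 + (⅓)*961) - 4876*(-1/637) = 4225/(-37 + 961/3) + 4876/637 = 4225/(850/3) + 4876/637 = 4225*(3/850) + 4876/637 = 507/34 + 4876/637 = 488743/21658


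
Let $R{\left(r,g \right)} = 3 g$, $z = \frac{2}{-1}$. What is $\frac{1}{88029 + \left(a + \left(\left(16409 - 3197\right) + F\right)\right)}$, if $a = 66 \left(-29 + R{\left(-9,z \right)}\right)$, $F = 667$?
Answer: $\frac{1}{99598} \approx 1.004 \cdot 10^{-5}$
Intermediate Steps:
$z = -2$ ($z = 2 \left(-1\right) = -2$)
$a = -2310$ ($a = 66 \left(-29 + 3 \left(-2\right)\right) = 66 \left(-29 - 6\right) = 66 \left(-35\right) = -2310$)
$\frac{1}{88029 + \left(a + \left(\left(16409 - 3197\right) + F\right)\right)} = \frac{1}{88029 + \left(-2310 + \left(\left(16409 - 3197\right) + 667\right)\right)} = \frac{1}{88029 + \left(-2310 + \left(13212 + 667\right)\right)} = \frac{1}{88029 + \left(-2310 + 13879\right)} = \frac{1}{88029 + 11569} = \frac{1}{99598}$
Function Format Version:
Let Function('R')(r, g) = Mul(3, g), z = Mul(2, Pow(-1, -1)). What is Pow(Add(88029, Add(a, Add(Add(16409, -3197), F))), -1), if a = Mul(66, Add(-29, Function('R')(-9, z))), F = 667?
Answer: Rational(1, 99598) ≈ 1.0040e-5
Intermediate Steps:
z = -2 (z = Mul(2, -1) = -2)
a = -2310 (a = Mul(66, Add(-29, Mul(3, -2))) = Mul(66, Add(-29, -6)) = Mul(66, -35) = -2310)
Pow(Add(88029, Add(a, Add(Add(16409, -3197), F))), -1) = Pow(Add(88029, Add(-2310, Add(Add(16409, -3197), 667))), -1) = Pow(Add(88029, Add(-2310, Add(13212, 667))), -1) = Pow(Add(88029, Add(-2310, 13879)), -1) = Pow(Add(88029, 11569), -1) = Pow(99598, -1) = Rational(1, 99598)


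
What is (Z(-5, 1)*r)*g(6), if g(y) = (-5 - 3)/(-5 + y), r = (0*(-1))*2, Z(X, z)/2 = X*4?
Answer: 0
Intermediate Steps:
Z(X, z) = 8*X (Z(X, z) = 2*(X*4) = 2*(4*X) = 8*X)
r = 0 (r = 0*2 = 0)
g(y) = -8/(-5 + y)
(Z(-5, 1)*r)*g(6) = ((8*(-5))*0)*(-8/(-5 + 6)) = (-40*0)*(-8/1) = 0*(-8*1) = 0*(-8) = 0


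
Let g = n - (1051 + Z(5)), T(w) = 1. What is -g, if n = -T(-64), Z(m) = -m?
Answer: 1047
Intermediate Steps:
n = -1 (n = -1*1 = -1)
g = -1047 (g = -1 - (1051 - 1*5) = -1 - (1051 - 5) = -1 - 1*1046 = -1 - 1046 = -1047)
-g = -1*(-1047) = 1047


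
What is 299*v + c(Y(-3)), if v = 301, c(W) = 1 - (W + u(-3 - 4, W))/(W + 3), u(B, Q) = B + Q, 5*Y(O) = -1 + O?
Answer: 990043/11 ≈ 90004.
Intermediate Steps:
Y(O) = -⅕ + O/5 (Y(O) = (-1 + O)/5 = -⅕ + O/5)
c(W) = 1 - (-7 + 2*W)/(3 + W) (c(W) = 1 - (W + ((-3 - 4) + W))/(W + 3) = 1 - (W + (-7 + W))/(3 + W) = 1 - (-7 + 2*W)/(3 + W))
299*v + c(Y(-3)) = 299*301 + (10 - (-⅕ + (⅕)*(-3)))/(3 + (-⅕ + (⅕)*(-3))) = 89999 + (10 - (-⅕ - ⅗))/(3 + (-⅕ - ⅗)) = 89999 + (10 - 1*(-⅘))/(3 - ⅘) = 89999 + (10 + ⅘)/(11/5) = 89999 + (5/11)*(54/5) = 89999 + 54/11 = 990043/11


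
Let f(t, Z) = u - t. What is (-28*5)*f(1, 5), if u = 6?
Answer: -700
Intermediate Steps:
f(t, Z) = 6 - t
(-28*5)*f(1, 5) = (-28*5)*(6 - 1*1) = -140*(6 - 1) = -140*5 = -700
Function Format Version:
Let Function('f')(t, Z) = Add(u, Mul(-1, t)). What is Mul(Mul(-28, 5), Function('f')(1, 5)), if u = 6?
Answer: -700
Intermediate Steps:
Function('f')(t, Z) = Add(6, Mul(-1, t))
Mul(Mul(-28, 5), Function('f')(1, 5)) = Mul(Mul(-28, 5), Add(6, Mul(-1, 1))) = Mul(-140, Add(6, -1)) = Mul(-140, 5) = -700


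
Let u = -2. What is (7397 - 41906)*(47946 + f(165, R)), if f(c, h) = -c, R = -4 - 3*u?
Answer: -1648874529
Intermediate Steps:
R = 2 (R = -4 - 3*(-2) = -4 + 6 = 2)
(7397 - 41906)*(47946 + f(165, R)) = (7397 - 41906)*(47946 - 1*165) = -34509*(47946 - 165) = -34509*47781 = -1648874529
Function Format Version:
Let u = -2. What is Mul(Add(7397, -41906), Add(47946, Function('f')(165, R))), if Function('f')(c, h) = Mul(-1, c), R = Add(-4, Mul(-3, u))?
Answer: -1648874529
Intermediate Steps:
R = 2 (R = Add(-4, Mul(-3, -2)) = Add(-4, 6) = 2)
Mul(Add(7397, -41906), Add(47946, Function('f')(165, R))) = Mul(Add(7397, -41906), Add(47946, Mul(-1, 165))) = Mul(-34509, Add(47946, -165)) = Mul(-34509, 47781) = -1648874529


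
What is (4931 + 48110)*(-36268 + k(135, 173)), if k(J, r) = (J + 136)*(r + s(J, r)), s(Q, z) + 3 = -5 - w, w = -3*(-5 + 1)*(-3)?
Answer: 965505323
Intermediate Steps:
w = -36 (w = -3*(-4)*(-3) = 12*(-3) = -36)
s(Q, z) = 28 (s(Q, z) = -3 + (-5 - 1*(-36)) = -3 + (-5 + 36) = -3 + 31 = 28)
k(J, r) = (28 + r)*(136 + J) (k(J, r) = (J + 136)*(r + 28) = (136 + J)*(28 + r) = (28 + r)*(136 + J))
(4931 + 48110)*(-36268 + k(135, 173)) = (4931 + 48110)*(-36268 + (3808 + 28*135 + 136*173 + 135*173)) = 53041*(-36268 + (3808 + 3780 + 23528 + 23355)) = 53041*(-36268 + 54471) = 53041*18203 = 965505323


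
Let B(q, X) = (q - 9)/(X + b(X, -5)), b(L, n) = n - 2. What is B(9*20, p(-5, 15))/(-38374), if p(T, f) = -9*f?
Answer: 171/5449108 ≈ 3.1381e-5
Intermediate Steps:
b(L, n) = -2 + n
B(q, X) = (-9 + q)/(-7 + X) (B(q, X) = (q - 9)/(X + (-2 - 5)) = (-9 + q)/(X - 7) = (-9 + q)/(-7 + X))
B(9*20, p(-5, 15))/(-38374) = ((-9 + 9*20)/(-7 - 9*15))/(-38374) = ((-9 + 180)/(-7 - 135))*(-1/38374) = (171/(-142))*(-1/38374) = -1/142*171*(-1/38374) = -171/142*(-1/38374) = 171/5449108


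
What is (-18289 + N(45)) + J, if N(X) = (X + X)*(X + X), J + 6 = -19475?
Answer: -29670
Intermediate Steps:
J = -19481 (J = -6 - 19475 = -19481)
N(X) = 4*X² (N(X) = (2*X)*(2*X) = 4*X²)
(-18289 + N(45)) + J = (-18289 + 4*45²) - 19481 = (-18289 + 4*2025) - 19481 = (-18289 + 8100) - 19481 = -10189 - 19481 = -29670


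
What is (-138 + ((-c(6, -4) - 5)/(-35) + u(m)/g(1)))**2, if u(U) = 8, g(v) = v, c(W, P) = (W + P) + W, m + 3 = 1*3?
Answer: 20584369/1225 ≈ 16804.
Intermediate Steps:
m = 0 (m = -3 + 1*3 = -3 + 3 = 0)
c(W, P) = P + 2*W (c(W, P) = (P + W) + W = P + 2*W)
(-138 + ((-c(6, -4) - 5)/(-35) + u(m)/g(1)))**2 = (-138 + ((-(-4 + 2*6) - 5)/(-35) + 8/1))**2 = (-138 + ((-(-4 + 12) - 5)*(-1/35) + 8*1))**2 = (-138 + ((-1*8 - 5)*(-1/35) + 8))**2 = (-138 + ((-8 - 5)*(-1/35) + 8))**2 = (-138 + (-13*(-1/35) + 8))**2 = (-138 + (13/35 + 8))**2 = (-138 + 293/35)**2 = (-4537/35)**2 = 20584369/1225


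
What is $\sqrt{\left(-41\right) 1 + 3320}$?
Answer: $\sqrt{3279} \approx 57.263$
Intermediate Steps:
$\sqrt{\left(-41\right) 1 + 3320} = \sqrt{-41 + 3320} = \sqrt{3279}$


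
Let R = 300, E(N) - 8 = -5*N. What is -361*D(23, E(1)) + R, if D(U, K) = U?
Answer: -8003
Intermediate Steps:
E(N) = 8 - 5*N
-361*D(23, E(1)) + R = -361*23 + 300 = -8303 + 300 = -8003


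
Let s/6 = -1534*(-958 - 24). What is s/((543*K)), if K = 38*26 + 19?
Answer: 3012776/182267 ≈ 16.529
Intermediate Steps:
s = 9038328 (s = 6*(-1534*(-958 - 24)) = 6*(-1534*(-982)) = 6*1506388 = 9038328)
K = 1007 (K = 988 + 19 = 1007)
s/((543*K)) = 9038328/((543*1007)) = 9038328/546801 = 9038328*(1/546801) = 3012776/182267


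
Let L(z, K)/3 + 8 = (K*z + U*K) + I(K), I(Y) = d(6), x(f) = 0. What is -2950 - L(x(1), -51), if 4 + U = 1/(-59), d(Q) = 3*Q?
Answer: -212081/59 ≈ -3594.6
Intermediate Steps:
I(Y) = 18 (I(Y) = 3*6 = 18)
U = -237/59 (U = -4 + 1/(-59) = -4 - 1/59 = -237/59 ≈ -4.0170)
L(z, K) = 30 - 711*K/59 + 3*K*z (L(z, K) = -24 + 3*((K*z - 237*K/59) + 18) = -24 + 3*((-237*K/59 + K*z) + 18) = -24 + 3*(18 - 237*K/59 + K*z) = -24 + (54 - 711*K/59 + 3*K*z) = 30 - 711*K/59 + 3*K*z)
-2950 - L(x(1), -51) = -2950 - (30 - 711/59*(-51) + 3*(-51)*0) = -2950 - (30 + 36261/59 + 0) = -2950 - 1*38031/59 = -2950 - 38031/59 = -212081/59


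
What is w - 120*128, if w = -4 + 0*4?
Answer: -15364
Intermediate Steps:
w = -4 (w = -4 + 0 = -4)
w - 120*128 = -4 - 120*128 = -4 - 15360 = -15364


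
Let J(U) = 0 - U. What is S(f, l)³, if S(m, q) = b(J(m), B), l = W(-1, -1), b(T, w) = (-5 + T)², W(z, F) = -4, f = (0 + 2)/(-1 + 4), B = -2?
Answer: 24137569/729 ≈ 33111.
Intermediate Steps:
J(U) = -U
f = ⅔ (f = 2/3 = 2*(⅓) = ⅔ ≈ 0.66667)
l = -4
S(m, q) = (-5 - m)²
S(f, l)³ = ((5 + ⅔)²)³ = ((17/3)²)³ = (289/9)³ = 24137569/729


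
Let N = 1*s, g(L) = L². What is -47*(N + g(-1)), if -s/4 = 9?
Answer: 1645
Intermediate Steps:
s = -36 (s = -4*9 = -36)
N = -36 (N = 1*(-36) = -36)
-47*(N + g(-1)) = -47*(-36 + (-1)²) = -47*(-36 + 1) = -47*(-35) = 1645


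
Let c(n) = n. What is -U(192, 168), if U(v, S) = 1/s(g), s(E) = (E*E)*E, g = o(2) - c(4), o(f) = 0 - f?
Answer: 1/216 ≈ 0.0046296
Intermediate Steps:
o(f) = -f
g = -6 (g = -1*2 - 1*4 = -2 - 4 = -6)
s(E) = E**3 (s(E) = E**2*E = E**3)
U(v, S) = -1/216 (U(v, S) = 1/((-6)**3) = 1/(-216) = -1/216)
-U(192, 168) = -1*(-1/216) = 1/216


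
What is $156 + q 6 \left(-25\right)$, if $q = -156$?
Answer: $23556$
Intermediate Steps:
$156 + q 6 \left(-25\right) = 156 - 156 \cdot 6 \left(-25\right) = 156 - -23400 = 156 + 23400 = 23556$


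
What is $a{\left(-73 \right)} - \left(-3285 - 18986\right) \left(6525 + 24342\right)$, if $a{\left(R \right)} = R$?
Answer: $687438884$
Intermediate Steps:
$a{\left(-73 \right)} - \left(-3285 - 18986\right) \left(6525 + 24342\right) = -73 - \left(-3285 - 18986\right) \left(6525 + 24342\right) = -73 - \left(-22271\right) 30867 = -73 - -687438957 = -73 + 687438957 = 687438884$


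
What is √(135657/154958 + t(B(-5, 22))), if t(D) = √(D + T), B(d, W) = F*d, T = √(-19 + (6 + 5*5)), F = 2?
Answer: √(21021137406 + 24011981764*I*√2*√(5 - √3))/154958 ≈ 1.3375 + 0.95573*I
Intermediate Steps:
T = 2*√3 (T = √(-19 + (6 + 25)) = √(-19 + 31) = √12 = 2*√3 ≈ 3.4641)
B(d, W) = 2*d
t(D) = √(D + 2*√3)
√(135657/154958 + t(B(-5, 22))) = √(135657/154958 + √(2*(-5) + 2*√3)) = √(135657*(1/154958) + √(-10 + 2*√3)) = √(135657/154958 + √(-10 + 2*√3))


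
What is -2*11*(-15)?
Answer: 330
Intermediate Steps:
-2*11*(-15) = -22*(-15) = 330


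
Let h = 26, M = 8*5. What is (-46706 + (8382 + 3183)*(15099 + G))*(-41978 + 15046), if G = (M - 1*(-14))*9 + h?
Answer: -4861078116388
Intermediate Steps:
M = 40
G = 512 (G = (40 - 1*(-14))*9 + 26 = (40 + 14)*9 + 26 = 54*9 + 26 = 486 + 26 = 512)
(-46706 + (8382 + 3183)*(15099 + G))*(-41978 + 15046) = (-46706 + (8382 + 3183)*(15099 + 512))*(-41978 + 15046) = (-46706 + 11565*15611)*(-26932) = (-46706 + 180541215)*(-26932) = 180494509*(-26932) = -4861078116388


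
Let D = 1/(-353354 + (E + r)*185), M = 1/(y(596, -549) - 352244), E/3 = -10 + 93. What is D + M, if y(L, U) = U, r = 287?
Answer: -606987/89677863842 ≈ -6.7685e-6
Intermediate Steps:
E = 249 (E = 3*(-10 + 93) = 3*83 = 249)
M = -1/352793 (M = 1/(-549 - 352244) = 1/(-352793) = -1/352793 ≈ -2.8345e-6)
D = -1/254194 (D = 1/(-353354 + (249 + 287)*185) = 1/(-353354 + 536*185) = 1/(-353354 + 99160) = 1/(-254194) = -1/254194 ≈ -3.9340e-6)
D + M = -1/254194 - 1/352793 = -606987/89677863842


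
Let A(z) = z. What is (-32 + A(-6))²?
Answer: 1444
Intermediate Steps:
(-32 + A(-6))² = (-32 - 6)² = (-38)² = 1444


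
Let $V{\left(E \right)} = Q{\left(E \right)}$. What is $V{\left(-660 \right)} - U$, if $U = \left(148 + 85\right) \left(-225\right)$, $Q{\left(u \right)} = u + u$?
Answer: $51105$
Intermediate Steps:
$Q{\left(u \right)} = 2 u$
$V{\left(E \right)} = 2 E$
$U = -52425$ ($U = 233 \left(-225\right) = -52425$)
$V{\left(-660 \right)} - U = 2 \left(-660\right) - -52425 = -1320 + 52425 = 51105$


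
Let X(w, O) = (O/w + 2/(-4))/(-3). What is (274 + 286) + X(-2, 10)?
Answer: 3371/6 ≈ 561.83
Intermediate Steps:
X(w, O) = ⅙ - O/(3*w) (X(w, O) = (O/w + 2*(-¼))*(-⅓) = (O/w - ½)*(-⅓) = (-½ + O/w)*(-⅓) = ⅙ - O/(3*w))
(274 + 286) + X(-2, 10) = (274 + 286) + (⅙)*(-2 - 2*10)/(-2) = 560 + (⅙)*(-½)*(-2 - 20) = 560 + (⅙)*(-½)*(-22) = 560 + 11/6 = 3371/6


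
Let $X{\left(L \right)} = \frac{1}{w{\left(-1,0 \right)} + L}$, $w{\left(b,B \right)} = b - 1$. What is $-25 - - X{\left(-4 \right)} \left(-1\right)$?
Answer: $- \frac{149}{6} \approx -24.833$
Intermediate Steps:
$w{\left(b,B \right)} = -1 + b$
$X{\left(L \right)} = \frac{1}{-2 + L}$ ($X{\left(L \right)} = \frac{1}{\left(-1 - 1\right) + L} = \frac{1}{-2 + L}$)
$-25 - - X{\left(-4 \right)} \left(-1\right) = -25 - - \frac{1}{-2 - 4} \left(-1\right) = -25 - - \frac{1}{-6} \left(-1\right) = -25 - \left(-1\right) \left(- \frac{1}{6}\right) \left(-1\right) = -25 - \frac{1}{6} \left(-1\right) = -25 - - \frac{1}{6} = -25 + \frac{1}{6} = - \frac{149}{6}$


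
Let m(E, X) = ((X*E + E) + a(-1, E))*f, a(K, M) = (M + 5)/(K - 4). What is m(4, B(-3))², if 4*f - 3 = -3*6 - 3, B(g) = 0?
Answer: 9801/100 ≈ 98.010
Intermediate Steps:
f = -9/2 (f = ¾ + (-3*6 - 3)/4 = ¾ + (-18 - 3)/4 = ¾ + (¼)*(-21) = ¾ - 21/4 = -9/2 ≈ -4.5000)
a(K, M) = (5 + M)/(-4 + K)
m(E, X) = 9/2 - 18*E/5 - 9*E*X/2 (m(E, X) = ((X*E + E) + (5 + E)/(-4 - 1))*(-9/2) = ((E*X + E) + (5 + E)/(-5))*(-9/2) = ((E + E*X) - (5 + E)/5)*(-9/2) = ((E + E*X) + (-1 - E/5))*(-9/2) = (-1 + 4*E/5 + E*X)*(-9/2) = 9/2 - 18*E/5 - 9*E*X/2)
m(4, B(-3))² = (9/2 - 18/5*4 - 9/2*4*0)² = (9/2 - 72/5 + 0)² = (-99/10)² = 9801/100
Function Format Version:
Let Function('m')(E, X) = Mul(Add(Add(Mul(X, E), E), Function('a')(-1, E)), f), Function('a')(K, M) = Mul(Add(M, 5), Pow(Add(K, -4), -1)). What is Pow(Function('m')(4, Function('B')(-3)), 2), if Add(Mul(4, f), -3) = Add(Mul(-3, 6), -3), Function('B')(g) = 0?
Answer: Rational(9801, 100) ≈ 98.010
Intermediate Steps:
f = Rational(-9, 2) (f = Add(Rational(3, 4), Mul(Rational(1, 4), Add(Mul(-3, 6), -3))) = Add(Rational(3, 4), Mul(Rational(1, 4), Add(-18, -3))) = Add(Rational(3, 4), Mul(Rational(1, 4), -21)) = Add(Rational(3, 4), Rational(-21, 4)) = Rational(-9, 2) ≈ -4.5000)
Function('a')(K, M) = Mul(Pow(Add(-4, K), -1), Add(5, M)) (Function('a')(K, M) = Mul(Add(5, M), Pow(Add(-4, K), -1)) = Mul(Pow(Add(-4, K), -1), Add(5, M)))
Function('m')(E, X) = Add(Rational(9, 2), Mul(Rational(-18, 5), E), Mul(Rational(-9, 2), E, X)) (Function('m')(E, X) = Mul(Add(Add(Mul(X, E), E), Mul(Pow(Add(-4, -1), -1), Add(5, E))), Rational(-9, 2)) = Mul(Add(Add(Mul(E, X), E), Mul(Pow(-5, -1), Add(5, E))), Rational(-9, 2)) = Mul(Add(Add(E, Mul(E, X)), Mul(Rational(-1, 5), Add(5, E))), Rational(-9, 2)) = Mul(Add(Add(E, Mul(E, X)), Add(-1, Mul(Rational(-1, 5), E))), Rational(-9, 2)) = Mul(Add(-1, Mul(Rational(4, 5), E), Mul(E, X)), Rational(-9, 2)) = Add(Rational(9, 2), Mul(Rational(-18, 5), E), Mul(Rational(-9, 2), E, X)))
Pow(Function('m')(4, Function('B')(-3)), 2) = Pow(Add(Rational(9, 2), Mul(Rational(-18, 5), 4), Mul(Rational(-9, 2), 4, 0)), 2) = Pow(Add(Rational(9, 2), Rational(-72, 5), 0), 2) = Pow(Rational(-99, 10), 2) = Rational(9801, 100)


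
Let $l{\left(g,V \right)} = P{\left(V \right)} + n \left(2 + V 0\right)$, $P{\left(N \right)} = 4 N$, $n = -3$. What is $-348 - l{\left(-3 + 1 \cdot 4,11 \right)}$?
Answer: $-386$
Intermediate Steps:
$l{\left(g,V \right)} = -6 + 4 V$ ($l{\left(g,V \right)} = 4 V - 3 \left(2 + V 0\right) = 4 V - 3 \left(2 + 0\right) = 4 V - 6 = -6 + 4 V$)
$-348 - l{\left(-3 + 1 \cdot 4,11 \right)} = -348 - \left(-6 + 4 \cdot 11\right) = -348 - \left(-6 + 44\right) = -348 - 38 = -386$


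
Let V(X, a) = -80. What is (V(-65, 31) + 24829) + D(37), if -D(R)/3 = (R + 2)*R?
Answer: 20420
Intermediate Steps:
D(R) = -3*R*(2 + R) (D(R) = -3*(R + 2)*R = -3*(2 + R)*R = -3*R*(2 + R))
(V(-65, 31) + 24829) + D(37) = (-80 + 24829) - 3*37*(2 + 37) = 24749 - 3*37*39 = 24749 - 4329 = 20420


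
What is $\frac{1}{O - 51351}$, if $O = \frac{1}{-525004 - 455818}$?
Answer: $- \frac{980822}{50366190523} \approx -1.9474 \cdot 10^{-5}$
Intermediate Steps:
$O = - \frac{1}{980822}$ ($O = \frac{1}{-980822} = - \frac{1}{980822} \approx -1.0196 \cdot 10^{-6}$)
$\frac{1}{O - 51351} = \frac{1}{- \frac{1}{980822} - 51351} = \frac{1}{- \frac{50366190523}{980822}} = - \frac{980822}{50366190523}$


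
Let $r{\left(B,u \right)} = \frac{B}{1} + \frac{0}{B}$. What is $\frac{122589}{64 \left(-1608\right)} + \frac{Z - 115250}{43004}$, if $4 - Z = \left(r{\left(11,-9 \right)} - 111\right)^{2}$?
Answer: $- \frac{1513427809}{368802304} \approx -4.1036$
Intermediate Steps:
$r{\left(B,u \right)} = B$ ($r{\left(B,u \right)} = B 1 + 0 = B + 0 = B$)
$Z = -9996$ ($Z = 4 - \left(11 - 111\right)^{2} = 4 - \left(-100\right)^{2} = 4 - 10000 = -9996$)
$\frac{122589}{64 \left(-1608\right)} + \frac{Z - 115250}{43004} = \frac{122589}{64 \left(-1608\right)} + \frac{-9996 - 115250}{43004} = \frac{122589}{-102912} + \left(-9996 - 115250\right) \frac{1}{43004} = 122589 \left(- \frac{1}{102912}\right) - \frac{62623}{21502} = - \frac{40863}{34304} - \frac{62623}{21502} = - \frac{1513427809}{368802304}$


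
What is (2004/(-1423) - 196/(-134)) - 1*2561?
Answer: -244163115/95341 ≈ -2560.9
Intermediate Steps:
(2004/(-1423) - 196/(-134)) - 1*2561 = (2004*(-1/1423) - 196*(-1/134)) - 2561 = (-2004/1423 + 98/67) - 2561 = 5186/95341 - 2561 = -244163115/95341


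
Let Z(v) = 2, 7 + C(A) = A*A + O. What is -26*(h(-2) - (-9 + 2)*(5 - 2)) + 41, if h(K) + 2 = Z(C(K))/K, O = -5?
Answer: -427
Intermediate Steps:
C(A) = -12 + A² (C(A) = -7 + (A*A - 5) = -7 + (A² - 5) = -7 + (-5 + A²) = -12 + A²)
h(K) = -2 + 2/K
-26*(h(-2) - (-9 + 2)*(5 - 2)) + 41 = -26*((-2 + 2/(-2)) - (-9 + 2)*(5 - 2)) + 41 = -26*((-2 + 2*(-½)) - (-7)*3) + 41 = -26*((-2 - 1) - 1*(-21)) + 41 = -26*(-3 + 21) + 41 = -26*18 + 41 = -468 + 41 = -427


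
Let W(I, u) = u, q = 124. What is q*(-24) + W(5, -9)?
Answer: -2985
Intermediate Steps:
q*(-24) + W(5, -9) = 124*(-24) - 9 = -2976 - 9 = -2985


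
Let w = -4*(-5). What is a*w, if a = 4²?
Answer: 320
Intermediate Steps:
w = 20
a = 16
a*w = 16*20 = 320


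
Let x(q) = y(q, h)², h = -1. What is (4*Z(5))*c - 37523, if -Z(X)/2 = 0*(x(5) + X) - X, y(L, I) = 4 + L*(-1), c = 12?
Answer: -37043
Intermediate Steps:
y(L, I) = 4 - L
x(q) = (4 - q)²
Z(X) = 2*X (Z(X) = -2*(0*((-4 + 5)² + X) - X) = -2*(0*(1² + X) - X) = -2*(0*(1 + X) - X) = -2*(0 - X) = -(-2)*X = 2*X)
(4*Z(5))*c - 37523 = (4*(2*5))*12 - 37523 = (4*10)*12 - 37523 = 40*12 - 37523 = 480 - 37523 = -37043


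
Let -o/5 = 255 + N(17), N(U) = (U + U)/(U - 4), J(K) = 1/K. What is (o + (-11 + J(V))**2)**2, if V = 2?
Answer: 3751195009/2704 ≈ 1.3873e+6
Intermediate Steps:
N(U) = 2*U/(-4 + U) (N(U) = (2*U)/(-4 + U) = 2*U/(-4 + U))
o = -16745/13 (o = -5*(255 + 2*17/(-4 + 17)) = -5*(255 + 2*17/13) = -5*(255 + 2*17*(1/13)) = -5*(255 + 34/13) = -5*3349/13 = -16745/13 ≈ -1288.1)
(o + (-11 + J(V))**2)**2 = (-16745/13 + (-11 + 1/2)**2)**2 = (-16745/13 + (-21/2)**2)**2 = (-16745/13 + 441/4)**2 = (-61247/52)**2 = 3751195009/2704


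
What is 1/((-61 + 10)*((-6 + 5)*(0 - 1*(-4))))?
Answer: 1/204 ≈ 0.0049020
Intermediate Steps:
1/((-61 + 10)*((-6 + 5)*(0 - 1*(-4)))) = 1/(-(-51)*(0 + 4)) = 1/(-(-51)*4) = 1/(-51*(-4)) = 1/204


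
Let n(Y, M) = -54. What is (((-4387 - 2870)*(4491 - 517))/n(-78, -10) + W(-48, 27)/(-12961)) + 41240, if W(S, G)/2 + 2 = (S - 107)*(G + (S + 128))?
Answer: 67108636759/116649 ≈ 5.7530e+5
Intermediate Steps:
W(S, G) = -4 + 2*(-107 + S)*(128 + G + S) (W(S, G) = -4 + 2*((S - 107)*(G + (S + 128))) = -4 + 2*((-107 + S)*(G + (128 + S))) = -4 + 2*((-107 + S)*(128 + G + S)) = -4 + 2*(-107 + S)*(128 + G + S))
(((-4387 - 2870)*(4491 - 517))/n(-78, -10) + W(-48, 27)/(-12961)) + 41240 = (((-4387 - 2870)*(4491 - 517))/(-54) + (-27396 - 214*27 + 2*(-48)² + 42*(-48) + 2*27*(-48))/(-12961)) + 41240 = (-7257*3974*(-1/54) + (-27396 - 5778 + 2*2304 - 2016 - 2592)*(-1/12961)) + 41240 = (-28839318*(-1/54) + (-27396 - 5778 + 4608 - 2016 - 2592)*(-1/12961)) + 41240 = (4806553/9 - 33174*(-1/12961)) + 41240 = (4806553/9 + 33174/12961) + 41240 = 62298031999/116649 + 41240 = 67108636759/116649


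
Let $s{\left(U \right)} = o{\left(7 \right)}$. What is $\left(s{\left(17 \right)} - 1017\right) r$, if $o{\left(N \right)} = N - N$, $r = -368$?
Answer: $374256$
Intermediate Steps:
$o{\left(N \right)} = 0$
$s{\left(U \right)} = 0$
$\left(s{\left(17 \right)} - 1017\right) r = \left(0 - 1017\right) \left(-368\right) = \left(-1017\right) \left(-368\right) = 374256$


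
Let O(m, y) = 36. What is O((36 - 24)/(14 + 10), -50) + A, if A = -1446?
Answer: -1410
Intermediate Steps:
O((36 - 24)/(14 + 10), -50) + A = 36 - 1446 = -1410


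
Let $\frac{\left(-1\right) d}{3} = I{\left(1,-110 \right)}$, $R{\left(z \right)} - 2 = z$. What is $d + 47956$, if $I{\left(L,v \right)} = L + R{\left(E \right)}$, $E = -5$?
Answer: $47962$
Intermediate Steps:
$R{\left(z \right)} = 2 + z$
$I{\left(L,v \right)} = -3 + L$ ($I{\left(L,v \right)} = L + \left(2 - 5\right) = L - 3 = -3 + L$)
$d = 6$ ($d = - 3 \left(-3 + 1\right) = \left(-3\right) \left(-2\right) = 6$)
$d + 47956 = 6 + 47956 = 47962$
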